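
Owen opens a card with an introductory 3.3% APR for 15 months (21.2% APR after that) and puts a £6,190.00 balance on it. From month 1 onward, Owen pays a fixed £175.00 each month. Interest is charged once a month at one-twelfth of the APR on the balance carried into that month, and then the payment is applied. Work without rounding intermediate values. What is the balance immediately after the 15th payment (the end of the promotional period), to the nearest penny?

£3,774.17

Promo months 1–15 at r₀ = 3.3%/12 = 0.00275; months 16+ at r₁ = 21.2%/12 = 0.0176667.
After month 15: iterate B ← B·(1+r₀) − £175.00 for 15 months → £3,774.17.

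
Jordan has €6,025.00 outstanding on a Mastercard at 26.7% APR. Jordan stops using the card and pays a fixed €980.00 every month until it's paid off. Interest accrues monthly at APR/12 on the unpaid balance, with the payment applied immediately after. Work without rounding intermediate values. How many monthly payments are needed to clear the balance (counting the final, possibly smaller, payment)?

Monthly rate r = 26.7%/12 = 2.225% = 0.02225.
Recurrence: B ← B·(1+r) − €980.00.
Month 1: interest €134.06; balance after payment €5,179.06.
Month 2: interest €115.23; balance after payment €4,314.29.
Closed form: n = −ln(1 − rB₀/P)/ln(1+r) = −ln(0.86321)/ln(1.02225) ≈ 6.685, so the balance reaches zero during payment 7.

7 months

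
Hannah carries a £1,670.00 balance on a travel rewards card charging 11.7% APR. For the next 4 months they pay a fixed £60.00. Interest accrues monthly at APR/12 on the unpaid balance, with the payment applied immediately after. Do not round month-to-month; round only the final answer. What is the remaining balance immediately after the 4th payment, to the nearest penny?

Monthly rate r = 11.7%/12 = 0.975% = 0.00975.
Each month: B ← B·(1+r) − £60.00.
Month 1: interest £16.28; balance after payment £1,626.28.
Month 2: interest £15.86; balance after payment £1,582.14.
Month 3: interest £15.43; balance after payment £1,537.56.
Month 4: interest £14.99; balance after payment £1,492.56.

£1,492.56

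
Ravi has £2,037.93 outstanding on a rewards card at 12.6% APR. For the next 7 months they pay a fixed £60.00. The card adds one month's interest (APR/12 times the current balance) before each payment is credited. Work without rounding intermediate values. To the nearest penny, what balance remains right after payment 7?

£1,759.06

Monthly rate r = 12.6%/12 = 1.05% = 0.0105.
Each month: B ← B·(1+r) − £60.00.
Month 1: interest £21.40; balance after payment £1,999.33.
Month 2: interest £20.99; balance after payment £1,960.32.
Month 3: interest £20.58; balance after payment £1,920.90.
Month 4: interest £20.17; balance after payment £1,881.07.
Month 5: interest £19.75; balance after payment £1,840.83.
Month 6: interest £19.33; balance after payment £1,800.15.
Month 7: interest £18.90; balance after payment £1,759.06.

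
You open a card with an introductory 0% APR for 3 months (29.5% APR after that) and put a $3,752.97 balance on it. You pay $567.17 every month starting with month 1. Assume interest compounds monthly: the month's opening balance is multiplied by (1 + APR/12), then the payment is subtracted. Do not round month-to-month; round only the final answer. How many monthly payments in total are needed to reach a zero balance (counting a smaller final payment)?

7 payments

Promo months 1–3 at r₀ = 0%/12 = 0; months 4+ at r₁ = 29.5%/12 = 0.0245833.
After month 3 (no interest yet): B = $3,752.97 − 3·$567.17 = $2,051.46.
Then at r₁ with $567.17/mo: n₂ = −ln(1 − r₁·B/P)/ln(1+r₁) ≈ 3.83 → 4 more payments.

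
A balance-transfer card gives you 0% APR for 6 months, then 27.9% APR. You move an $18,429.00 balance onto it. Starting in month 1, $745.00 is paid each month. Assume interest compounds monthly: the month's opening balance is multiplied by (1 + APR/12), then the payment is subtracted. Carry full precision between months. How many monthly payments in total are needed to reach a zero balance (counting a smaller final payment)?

31 months

Promo months 1–6 at r₀ = 0%/12 = 0; months 7+ at r₁ = 27.9%/12 = 0.02325.
After month 6 (no interest yet): B = $18,429.00 − 6·$745.00 = $13,959.00.
Then at r₁ with $745.00/mo: n₂ = −ln(1 − r₁·B/P)/ln(1+r₁) ≈ 24.89 → 25 more payments.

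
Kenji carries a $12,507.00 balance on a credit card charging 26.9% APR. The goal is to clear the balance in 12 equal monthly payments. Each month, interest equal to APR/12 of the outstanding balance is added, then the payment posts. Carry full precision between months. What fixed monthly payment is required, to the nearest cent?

Monthly rate r = 26.9%/12 = 2.24167% = 0.0224167.
Level-payment amortization: P = B₀·r / (1 − (1+r)^(−n)) = 12507.00·0.0224167 / (1 − 1.02242^(−12)).
Denominator 1 − (1+r)^(−12) = 0.233583308.
P = 280.365 / 0.233583308 ≈ 1200.28.

$1,200.28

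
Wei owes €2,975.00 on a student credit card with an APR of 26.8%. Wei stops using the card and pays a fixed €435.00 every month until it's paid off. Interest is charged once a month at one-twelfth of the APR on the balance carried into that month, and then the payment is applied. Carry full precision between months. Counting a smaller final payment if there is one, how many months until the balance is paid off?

8 payments

Monthly rate r = 26.8%/12 = 2.23333% = 0.0223333.
Recurrence: B ← B·(1+r) − €435.00.
Month 1: interest €66.44; balance after payment €2,606.44.
Month 2: interest €58.21; balance after payment €2,229.65.
Closed form: n = −ln(1 − rB₀/P)/ln(1+r) = −ln(0.84726)/ln(1.02233) ≈ 7.504, so the balance reaches zero during payment 8.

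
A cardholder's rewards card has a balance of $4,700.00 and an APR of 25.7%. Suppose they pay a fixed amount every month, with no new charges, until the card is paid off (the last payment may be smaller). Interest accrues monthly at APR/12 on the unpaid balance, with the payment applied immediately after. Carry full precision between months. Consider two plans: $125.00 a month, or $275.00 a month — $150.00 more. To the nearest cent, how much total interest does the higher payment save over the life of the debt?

Monthly rate r = 25.7%/12 = 2.14167% = 0.0214167.
At $125.00/mo: n = ⌈−ln(1 − rB₀/P)/ln(1+r)⌉ = 78 payments (last $26.48); total interest = total paid − $4,700.00 = $4,951.48.
At $275.00/mo: 22 payments (last $140.27); total interest $1,215.27.
Interest saved = $4,951.48 − $1,215.27 = $3,736.21.

$3,736.21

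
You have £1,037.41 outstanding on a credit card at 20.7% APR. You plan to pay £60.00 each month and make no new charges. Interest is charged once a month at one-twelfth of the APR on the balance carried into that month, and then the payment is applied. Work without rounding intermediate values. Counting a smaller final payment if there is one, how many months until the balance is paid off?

21 months

Monthly rate r = 20.7%/12 = 1.725% = 0.01725.
Recurrence: B ← B·(1+r) − £60.00.
Month 1: interest £17.90; balance after payment £995.31.
Month 2: interest £17.17; balance after payment £952.47.
Closed form: n = −ln(1 − rB₀/P)/ln(1+r) = −ln(0.70174)/ln(1.01725) ≈ 20.709, so the balance reaches zero during payment 21.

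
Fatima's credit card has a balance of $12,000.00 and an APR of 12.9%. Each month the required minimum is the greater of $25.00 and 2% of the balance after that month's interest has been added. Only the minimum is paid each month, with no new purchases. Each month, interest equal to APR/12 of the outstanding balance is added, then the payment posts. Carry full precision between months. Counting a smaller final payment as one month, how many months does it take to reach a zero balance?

310 months

Monthly rate r = 12.9%/12 = 1.075% = 0.01075.
While 2% of the post-interest balance exceeds $25.00, each month B ← (B·(1+r))·(1 − 0.02), i.e. B shrinks by the factor (1+r)·0.98 = 0.99054.
This holds for months 1–239. Entering month 240 the balance is $1,236.15; 2% of the post-interest balance is now below $25.00, so the flat $25.00 minimum applies from here.
From month 240 a fixed $25.00 at rate r clears $1,236.15 in 71 more payments. Total: 239 + 71 = 310 months.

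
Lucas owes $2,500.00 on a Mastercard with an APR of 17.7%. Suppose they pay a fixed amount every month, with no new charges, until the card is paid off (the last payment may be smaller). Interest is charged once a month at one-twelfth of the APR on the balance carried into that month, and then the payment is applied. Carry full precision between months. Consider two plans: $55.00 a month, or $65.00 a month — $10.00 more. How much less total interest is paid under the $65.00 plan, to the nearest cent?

Monthly rate r = 17.7%/12 = 1.475% = 0.01475.
At $55.00/mo: n = ⌈−ln(1 − rB₀/P)/ln(1+r)⌉ = 76 payments (last $44.65); total interest = total paid − $2,500.00 = $1,669.65.
At $65.00/mo: 58 payments (last $13.92); total interest $1,218.92.
Interest saved = $1,669.65 − $1,218.92 = $450.73.

$450.73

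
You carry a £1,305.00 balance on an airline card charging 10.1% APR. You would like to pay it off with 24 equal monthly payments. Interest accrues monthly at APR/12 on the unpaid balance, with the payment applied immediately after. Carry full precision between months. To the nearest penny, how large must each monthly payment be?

Monthly rate r = 10.1%/12 = 0.841667% = 0.00841667.
Level-payment amortization: P = B₀·r / (1 − (1+r)^(−n)) = 1305.00·0.00841667 / (1 − 1.00842^(−24)).
Denominator 1 − (1+r)^(−24) = 0.182214054.
P = 10.9837 / 0.182214054 ≈ 60.28.

£60.28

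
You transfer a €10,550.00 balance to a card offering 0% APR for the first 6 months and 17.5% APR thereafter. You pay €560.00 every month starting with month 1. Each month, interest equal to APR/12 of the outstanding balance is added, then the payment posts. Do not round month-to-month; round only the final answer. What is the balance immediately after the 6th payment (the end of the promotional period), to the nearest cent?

€7,190.00

Promo months 1–6 at r₀ = 0%/12 = 0; months 7+ at r₁ = 17.5%/12 = 0.0145833.
After month 6 (no interest yet): B = €10,550.00 − 6·€560.00 = €7,190.00.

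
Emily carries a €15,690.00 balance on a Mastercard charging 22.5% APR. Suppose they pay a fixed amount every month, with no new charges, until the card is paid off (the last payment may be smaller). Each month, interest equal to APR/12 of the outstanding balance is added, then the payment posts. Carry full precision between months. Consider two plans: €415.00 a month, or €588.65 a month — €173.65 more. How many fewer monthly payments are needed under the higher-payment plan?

Monthly rate r = 22.5%/12 = 1.875% = 0.01875.
At €415.00/mo: n = ⌈−ln(1 − rB₀/P)/ln(1+r)⌉ = 67 payments (last €179.61); total interest = total paid − €15,690.00 = €11,879.61.
At €588.65/mo: 38 payments (last €170.78); total interest €6,260.83.
Payments saved = 67 − 38 = 29.

29 fewer payments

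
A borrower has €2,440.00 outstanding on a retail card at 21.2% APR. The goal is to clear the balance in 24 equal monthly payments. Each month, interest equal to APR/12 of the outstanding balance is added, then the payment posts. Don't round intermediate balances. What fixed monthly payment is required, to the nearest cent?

Monthly rate r = 21.2%/12 = 1.76667% = 0.0176667.
Level-payment amortization: P = B₀·r / (1 − (1+r)^(−n)) = 2440.00·0.0176667 / (1 − 1.01767^(−24)).
Denominator 1 − (1+r)^(−24) = 0.343149084.
P = 43.1067 / 0.343149084 ≈ 125.62.

€125.62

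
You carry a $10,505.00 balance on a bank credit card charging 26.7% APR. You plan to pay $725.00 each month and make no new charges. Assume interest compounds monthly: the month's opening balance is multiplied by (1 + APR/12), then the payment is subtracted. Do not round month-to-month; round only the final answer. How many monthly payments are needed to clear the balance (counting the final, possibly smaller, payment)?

18 payments

Monthly rate r = 26.7%/12 = 2.225% = 0.02225.
Recurrence: B ← B·(1+r) − $725.00.
Month 1: interest $233.74; balance after payment $10,013.74.
Month 2: interest $222.81; balance after payment $9,511.54.
Closed form: n = −ln(1 − rB₀/P)/ln(1+r) = −ln(0.67761)/ln(1.02225) ≈ 17.686, so the balance reaches zero during payment 18.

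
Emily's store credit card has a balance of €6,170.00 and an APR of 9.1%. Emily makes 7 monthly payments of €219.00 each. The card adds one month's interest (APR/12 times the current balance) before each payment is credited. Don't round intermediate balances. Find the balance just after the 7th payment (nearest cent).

€4,936.75

Monthly rate r = 9.1%/12 = 0.758333% = 0.00758333.
Each month: B ← B·(1+r) − €219.00.
Month 1: interest €46.79; balance after payment €5,997.79.
Month 2: interest €45.48; balance after payment €5,824.27.
Month 3: interest €44.17; balance after payment €5,649.44.
Month 4: interest €42.84; balance after payment €5,473.28.
Month 5: interest €41.51; balance after payment €5,295.79.
Month 6: interest €40.16; balance after payment €5,116.95.
Month 7: interest €38.80; balance after payment €4,936.75.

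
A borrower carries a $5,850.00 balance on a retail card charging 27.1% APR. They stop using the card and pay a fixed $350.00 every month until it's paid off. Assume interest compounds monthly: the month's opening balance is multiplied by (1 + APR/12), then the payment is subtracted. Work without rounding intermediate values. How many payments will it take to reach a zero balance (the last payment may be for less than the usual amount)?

Monthly rate r = 27.1%/12 = 2.25833% = 0.0225833.
Recurrence: B ← B·(1+r) − $350.00.
Month 1: interest $132.11; balance after payment $5,632.11.
Month 2: interest $127.19; balance after payment $5,409.30.
Closed form: n = −ln(1 − rB₀/P)/ln(1+r) = −ln(0.62254)/ln(1.02258) ≈ 21.223, so the balance reaches zero during payment 22.

22 months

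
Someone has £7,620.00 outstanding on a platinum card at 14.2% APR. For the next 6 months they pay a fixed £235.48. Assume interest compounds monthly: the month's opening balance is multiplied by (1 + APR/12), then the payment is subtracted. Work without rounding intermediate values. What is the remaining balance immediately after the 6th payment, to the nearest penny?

£6,721.94

Monthly rate r = 14.2%/12 = 1.18333% = 0.0118333.
Each month: B ← B·(1+r) − £235.48.
Month 1: interest £90.17; balance after payment £7,474.69.
Month 2: interest £88.45; balance after payment £7,327.66.
Month 3: interest £86.71; balance after payment £7,178.89.
Month 4: interest £84.95; balance after payment £7,028.36.
Month 5: interest £83.17; balance after payment £6,876.05.
Month 6: interest £81.37; balance after payment £6,721.94.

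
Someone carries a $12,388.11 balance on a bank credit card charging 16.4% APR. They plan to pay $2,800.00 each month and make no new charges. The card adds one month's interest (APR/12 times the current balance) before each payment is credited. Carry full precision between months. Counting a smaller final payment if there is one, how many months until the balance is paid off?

5 months

Monthly rate r = 16.4%/12 = 1.36667% = 0.0136667.
Recurrence: B ← B·(1+r) − $2,800.00.
Month 1: interest $169.30; balance after payment $9,757.41.
Month 2: interest $133.35; balance after payment $7,090.77.
Month 3: interest $96.91; balance after payment $4,387.67.
Month 4: interest $59.96; balance after payment $1,647.64.
Month 5: interest $22.52; balance after payment $0.00.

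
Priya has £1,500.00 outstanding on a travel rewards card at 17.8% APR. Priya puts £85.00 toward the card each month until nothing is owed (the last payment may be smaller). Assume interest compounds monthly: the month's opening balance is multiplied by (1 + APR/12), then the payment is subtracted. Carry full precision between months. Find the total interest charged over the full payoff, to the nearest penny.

£252.13

Monthly rate r = 17.8%/12 = 1.48333% = 0.0148333.
Payoff takes n = ⌈−ln(1 − rB₀/P)/ln(1+r)⌉ = ⌈20.612⌉ = 21 payments; the last is £52.13.
Total paid = 20·£85.00 + £52.13 = £1,752.13.
Total interest = total paid − principal = £1,752.13 − £1,500.00 = £252.13.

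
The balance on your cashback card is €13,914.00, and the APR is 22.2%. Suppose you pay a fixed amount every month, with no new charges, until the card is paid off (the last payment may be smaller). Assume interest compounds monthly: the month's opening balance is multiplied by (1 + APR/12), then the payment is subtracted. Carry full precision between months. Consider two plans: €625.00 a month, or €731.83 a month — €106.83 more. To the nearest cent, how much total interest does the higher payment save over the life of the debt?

€791.03

Monthly rate r = 22.2%/12 = 1.85% = 0.0185.
At €625.00/mo: n = ⌈−ln(1 − rB₀/P)/ln(1+r)⌉ = 29 payments (last €597.39); total interest = total paid − €13,914.00 = €4,183.39.
At €731.83/mo: 24 payments (last €474.27); total interest €3,392.36.
Interest saved = €4,183.39 − €3,392.36 = €791.03.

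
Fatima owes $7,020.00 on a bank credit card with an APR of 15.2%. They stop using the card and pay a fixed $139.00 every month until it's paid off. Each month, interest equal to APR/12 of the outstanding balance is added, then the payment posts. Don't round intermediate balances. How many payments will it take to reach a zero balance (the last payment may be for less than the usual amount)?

82 months

Monthly rate r = 15.2%/12 = 1.26667% = 0.0126667.
Recurrence: B ← B·(1+r) − $139.00.
Month 1: interest $88.92; balance after payment $6,969.92.
Month 2: interest $88.29; balance after payment $6,919.21.
Closed form: n = −ln(1 − rB₀/P)/ln(1+r) = −ln(0.36029)/ln(1.01267) ≈ 81.103, so the balance reaches zero during payment 82.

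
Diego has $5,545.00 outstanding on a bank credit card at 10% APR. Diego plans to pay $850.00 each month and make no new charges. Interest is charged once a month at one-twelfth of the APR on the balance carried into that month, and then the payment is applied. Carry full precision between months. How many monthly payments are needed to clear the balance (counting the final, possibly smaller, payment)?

7 payments

Monthly rate r = 10%/12 = 0.833333% = 0.00833333.
Recurrence: B ← B·(1+r) − $850.00.
Month 1: interest $46.21; balance after payment $4,741.21.
Month 2: interest $39.51; balance after payment $3,930.72.
Closed form: n = −ln(1 − rB₀/P)/ln(1+r) = −ln(0.94564)/ln(1.00833) ≈ 6.735, so the balance reaches zero during payment 7.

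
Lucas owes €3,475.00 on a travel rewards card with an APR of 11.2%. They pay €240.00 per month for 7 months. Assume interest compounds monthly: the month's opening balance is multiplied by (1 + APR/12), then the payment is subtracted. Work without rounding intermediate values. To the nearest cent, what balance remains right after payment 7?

€1,980.71

Monthly rate r = 11.2%/12 = 0.933333% = 0.00933333.
Each month: B ← B·(1+r) − €240.00.
Month 1: interest €32.43; balance after payment €3,267.43.
Month 2: interest €30.50; balance after payment €3,057.93.
Month 3: interest €28.54; balance after payment €2,846.47.
Month 4: interest €26.57; balance after payment €2,633.04.
Month 5: interest €24.58; balance after payment €2,417.61.
Month 6: interest €22.56; balance after payment €2,200.18.
Month 7: interest €20.53; balance after payment €1,980.71.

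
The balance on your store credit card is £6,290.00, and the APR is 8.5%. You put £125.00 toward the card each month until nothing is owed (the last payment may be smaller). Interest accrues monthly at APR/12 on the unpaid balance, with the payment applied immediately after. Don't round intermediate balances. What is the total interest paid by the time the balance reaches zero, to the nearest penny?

£1,515.20

Monthly rate r = 8.5%/12 = 0.708333% = 0.00708333.
Payoff takes n = ⌈−ln(1 − rB₀/P)/ln(1+r)⌉ = ⌈62.441⌉ = 63 payments; the last is £55.20.
Total paid = 62·£125.00 + £55.20 = £7,805.20.
Total interest = total paid − principal = £7,805.20 − £6,290.00 = £1,515.20.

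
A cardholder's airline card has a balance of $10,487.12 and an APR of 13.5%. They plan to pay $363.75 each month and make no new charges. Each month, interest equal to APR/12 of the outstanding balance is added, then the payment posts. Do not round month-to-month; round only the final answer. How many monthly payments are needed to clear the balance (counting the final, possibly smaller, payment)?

36 payments

Monthly rate r = 13.5%/12 = 1.125% = 0.01125.
Recurrence: B ← B·(1+r) − $363.75.
Month 1: interest $117.98; balance after payment $10,241.35.
Month 2: interest $115.22; balance after payment $9,992.82.
Closed form: n = −ln(1 − rB₀/P)/ln(1+r) = −ln(0.67566)/ln(1.01125) ≈ 35.046, so the balance reaches zero during payment 36.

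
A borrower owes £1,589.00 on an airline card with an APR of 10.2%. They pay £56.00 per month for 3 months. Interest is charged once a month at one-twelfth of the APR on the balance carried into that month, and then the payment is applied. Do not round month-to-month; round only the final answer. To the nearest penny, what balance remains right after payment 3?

Monthly rate r = 10.2%/12 = 0.85% = 0.0085.
Each month: B ← B·(1+r) − £56.00.
Month 1: interest £13.51; balance after payment £1,546.51.
Month 2: interest £13.15; balance after payment £1,503.65.
Month 3: interest £12.78; balance after payment £1,460.43.

£1,460.43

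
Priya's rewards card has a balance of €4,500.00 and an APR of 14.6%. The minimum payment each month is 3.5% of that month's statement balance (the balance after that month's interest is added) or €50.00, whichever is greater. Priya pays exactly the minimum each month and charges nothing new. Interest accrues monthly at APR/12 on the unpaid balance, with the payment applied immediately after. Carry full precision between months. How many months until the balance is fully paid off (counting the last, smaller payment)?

85 months

Monthly rate r = 14.6%/12 = 1.21667% = 0.0121667.
While 3.5% of the post-interest balance exceeds €50.00, each month B ← (B·(1+r))·(1 − 0.035), i.e. B shrinks by the factor (1+r)·0.965 = 0.97674.
This holds for months 1–50. Entering month 51 the balance is €1,387.33; 3.5% of the post-interest balance is now below €50.00, so the flat €50.00 minimum applies from here.
From month 51 a fixed €50.00 at rate r clears €1,387.33 in 35 more payments. Total: 50 + 35 = 85 months.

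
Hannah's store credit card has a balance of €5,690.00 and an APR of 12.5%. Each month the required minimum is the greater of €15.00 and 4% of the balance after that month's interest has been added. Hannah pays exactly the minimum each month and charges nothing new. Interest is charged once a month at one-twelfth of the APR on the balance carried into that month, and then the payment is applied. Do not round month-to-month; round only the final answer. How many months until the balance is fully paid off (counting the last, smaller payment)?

Monthly rate r = 12.5%/12 = 1.04167% = 0.0104167.
While 4% of the post-interest balance exceeds €15.00, each month B ← (B·(1+r))·(1 − 0.04), i.e. B shrinks by the factor (1+r)·0.96 = 0.97.
This holds for months 1–90. Entering month 91 the balance is €366.92; 4% of the post-interest balance is now below €15.00, so the flat €15.00 minimum applies from here.
From month 91 a fixed €15.00 at rate r clears €366.92 in 29 more payments. Total: 90 + 29 = 119 months.

119 months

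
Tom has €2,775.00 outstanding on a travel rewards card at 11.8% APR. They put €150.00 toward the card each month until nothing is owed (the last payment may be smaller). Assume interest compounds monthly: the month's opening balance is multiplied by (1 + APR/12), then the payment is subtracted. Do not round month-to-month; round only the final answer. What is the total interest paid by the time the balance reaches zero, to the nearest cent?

Monthly rate r = 11.8%/12 = 0.983333% = 0.00983333.
Payoff takes n = ⌈−ln(1 − rB₀/P)/ln(1+r)⌉ = ⌈20.520⌉ = 21 payments; the last is €78.13.
Total paid = 20·€150.00 + €78.13 = €3,078.13.
Total interest = total paid − principal = €3,078.13 − €2,775.00 = €303.13.

€303.13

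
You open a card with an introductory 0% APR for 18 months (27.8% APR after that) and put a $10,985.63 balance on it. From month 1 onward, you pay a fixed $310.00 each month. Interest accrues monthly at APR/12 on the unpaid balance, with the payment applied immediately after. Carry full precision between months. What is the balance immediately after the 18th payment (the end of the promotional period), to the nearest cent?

$5,405.63

Promo months 1–18 at r₀ = 0%/12 = 0; months 19+ at r₁ = 27.8%/12 = 0.0231667.
After month 18 (no interest yet): B = $10,985.63 − 18·$310.00 = $5,405.63.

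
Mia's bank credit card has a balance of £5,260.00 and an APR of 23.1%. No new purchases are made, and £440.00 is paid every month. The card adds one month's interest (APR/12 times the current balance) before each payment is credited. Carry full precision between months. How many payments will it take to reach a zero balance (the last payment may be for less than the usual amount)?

14 months

Monthly rate r = 23.1%/12 = 1.925% = 0.01925.
Recurrence: B ← B·(1+r) − £440.00.
Month 1: interest £101.25; balance after payment £4,921.26.
Month 2: interest £94.73; balance after payment £4,575.99.
Closed form: n = −ln(1 − rB₀/P)/ln(1+r) = −ln(0.76987)/ln(1.01925) ≈ 13.716, so the balance reaches zero during payment 14.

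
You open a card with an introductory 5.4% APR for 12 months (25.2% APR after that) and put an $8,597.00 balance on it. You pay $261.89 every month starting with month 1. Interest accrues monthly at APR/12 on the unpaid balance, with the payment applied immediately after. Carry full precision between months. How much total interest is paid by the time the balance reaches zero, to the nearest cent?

Promo months 1–12 at r₀ = 5.4%/12 = 0.0045; months 13+ at r₁ = 25.2%/12 = 0.021.
After month 12: iterate B ← B·(1+r₀) − $261.89 for 12 months → $5,851.26.
Then at r₁ with $261.89/mo: n₂ = −ln(1 − r₁·B/P)/ln(1+r₁) ≈ 30.48 → 31 more payments.
Total paid = 42·$261.89 + $125.15 = $11,124.53; interest = $11,124.53 − $8,597.00 = $2,527.53.

$2,527.53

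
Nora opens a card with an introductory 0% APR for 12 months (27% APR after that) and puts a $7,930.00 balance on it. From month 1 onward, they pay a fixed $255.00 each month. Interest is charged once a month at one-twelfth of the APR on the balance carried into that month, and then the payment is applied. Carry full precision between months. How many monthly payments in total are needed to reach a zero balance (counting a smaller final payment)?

Promo months 1–12 at r₀ = 0%/12 = 0; months 13+ at r₁ = 27%/12 = 0.0225.
After month 12 (no interest yet): B = $7,930.00 − 12·$255.00 = $4,870.00.
Then at r₁ with $255.00/mo: n₂ = −ln(1 − r₁·B/P)/ln(1+r₁) ≈ 25.24 → 26 more payments.

38 months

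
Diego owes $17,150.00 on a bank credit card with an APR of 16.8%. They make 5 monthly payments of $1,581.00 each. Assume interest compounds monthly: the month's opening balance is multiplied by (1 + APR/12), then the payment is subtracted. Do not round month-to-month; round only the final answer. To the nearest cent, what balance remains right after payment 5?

Monthly rate r = 16.8%/12 = 1.4% = 0.014.
Each month: B ← B·(1+r) − $1,581.00.
Month 1: interest $240.10; balance after payment $15,809.10.
Month 2: interest $221.33; balance after payment $14,449.43.
Month 3: interest $202.29; balance after payment $13,070.72.
Month 4: interest $182.99; balance after payment $11,672.71.
Month 5: interest $163.42; balance after payment $10,255.13.

$10,255.13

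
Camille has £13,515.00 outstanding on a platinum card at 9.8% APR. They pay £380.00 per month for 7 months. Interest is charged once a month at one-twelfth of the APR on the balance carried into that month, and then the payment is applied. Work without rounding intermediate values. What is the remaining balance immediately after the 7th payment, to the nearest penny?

Monthly rate r = 9.8%/12 = 0.816667% = 0.00816667.
Each month: B ← B·(1+r) − £380.00.
Month 1: interest £110.37; balance after payment £13,245.37.
Month 2: interest £108.17; balance after payment £12,973.54.
Month 3: interest £105.95; balance after payment £12,699.49.
Month 4: interest £103.71; balance after payment £12,423.21.
Month 5: interest £101.46; balance after payment £12,144.66.
Month 6: interest £99.18; balance after payment £11,863.84.
Month 7: interest £96.89; balance after payment £11,580.73.

£11,580.73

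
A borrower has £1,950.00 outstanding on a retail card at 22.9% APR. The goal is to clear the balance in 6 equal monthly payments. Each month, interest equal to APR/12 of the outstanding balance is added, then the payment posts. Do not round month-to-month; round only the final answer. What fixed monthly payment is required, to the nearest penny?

Monthly rate r = 22.9%/12 = 1.90833% = 0.0190833.
Level-payment amortization: P = B₀·r / (1 − (1+r)^(−n)) = 1950.00·0.0190833 / (1 − 1.01908^(−6)).
Denominator 1 − (1+r)^(−6) = 0.10722544.
P = 37.2125 / 0.10722544 ≈ 347.05.

£347.05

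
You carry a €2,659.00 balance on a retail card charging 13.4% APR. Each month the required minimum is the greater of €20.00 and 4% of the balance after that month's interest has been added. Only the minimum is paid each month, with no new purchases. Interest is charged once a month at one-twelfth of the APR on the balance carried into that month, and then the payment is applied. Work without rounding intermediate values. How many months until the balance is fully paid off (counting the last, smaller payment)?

Monthly rate r = 13.4%/12 = 1.11667% = 0.0111667.
While 4% of the post-interest balance exceeds €20.00, each month B ← (B·(1+r))·(1 − 0.04), i.e. B shrinks by the factor (1+r)·0.96 = 0.97072.
This holds for months 1–57. Entering month 58 the balance is €488.74; 4% of the post-interest balance is now below €20.00, so the flat €20.00 minimum applies from here.
From month 58 a fixed €20.00 at rate r clears €488.74 in 29 more payments. Total: 57 + 29 = 86 months.

86 months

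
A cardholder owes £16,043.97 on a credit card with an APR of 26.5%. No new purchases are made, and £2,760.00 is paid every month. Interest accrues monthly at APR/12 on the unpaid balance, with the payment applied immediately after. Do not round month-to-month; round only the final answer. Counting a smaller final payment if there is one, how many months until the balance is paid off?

7 payments

Monthly rate r = 26.5%/12 = 2.20833% = 0.0220833.
Recurrence: B ← B·(1+r) − £2,760.00.
Month 1: interest £354.30; balance after payment £13,638.27.
Month 2: interest £301.18; balance after payment £11,179.45.
Closed form: n = −ln(1 − rB₀/P)/ln(1+r) = −ln(0.87163)/ln(1.02208) ≈ 6.290, so the balance reaches zero during payment 7.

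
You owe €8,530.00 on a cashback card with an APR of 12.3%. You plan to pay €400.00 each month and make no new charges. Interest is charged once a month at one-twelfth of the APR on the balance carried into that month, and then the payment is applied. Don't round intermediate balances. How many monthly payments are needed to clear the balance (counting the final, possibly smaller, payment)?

25 payments

Monthly rate r = 12.3%/12 = 1.025% = 0.01025.
Recurrence: B ← B·(1+r) − €400.00.
Month 1: interest €87.43; balance after payment €8,217.43.
Month 2: interest €84.23; balance after payment €7,901.66.
Closed form: n = −ln(1 − rB₀/P)/ln(1+r) = −ln(0.78142)/ln(1.01025) ≈ 24.186, so the balance reaches zero during payment 25.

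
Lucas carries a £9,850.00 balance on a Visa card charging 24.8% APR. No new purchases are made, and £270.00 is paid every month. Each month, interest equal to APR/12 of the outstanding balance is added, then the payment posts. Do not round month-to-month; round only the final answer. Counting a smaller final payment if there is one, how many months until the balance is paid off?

69 months

Monthly rate r = 24.8%/12 = 2.06667% = 0.0206667.
Recurrence: B ← B·(1+r) − £270.00.
Month 1: interest £203.57; balance after payment £9,783.57.
Month 2: interest £202.19; balance after payment £9,715.76.
Closed form: n = −ln(1 − rB₀/P)/ln(1+r) = −ln(0.24605)/ln(1.02067) ≈ 68.548, so the balance reaches zero during payment 69.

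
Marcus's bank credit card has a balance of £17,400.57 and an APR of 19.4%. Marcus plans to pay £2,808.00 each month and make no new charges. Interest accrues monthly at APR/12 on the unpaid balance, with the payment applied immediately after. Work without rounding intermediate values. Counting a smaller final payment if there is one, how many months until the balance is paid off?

Monthly rate r = 19.4%/12 = 1.61667% = 0.0161667.
Recurrence: B ← B·(1+r) − £2,808.00.
Month 1: interest £281.31; balance after payment £14,873.88.
Month 2: interest £240.46; balance after payment £12,306.34.
Closed form: n = −ln(1 − rB₀/P)/ln(1+r) = −ln(0.89982)/ln(1.01617) ≈ 6.582, so the balance reaches zero during payment 7.

7 months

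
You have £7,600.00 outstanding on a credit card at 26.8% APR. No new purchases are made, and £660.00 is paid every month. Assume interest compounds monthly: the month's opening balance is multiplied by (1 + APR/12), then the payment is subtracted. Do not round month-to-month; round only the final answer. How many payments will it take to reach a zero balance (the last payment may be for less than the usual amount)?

14 months

Monthly rate r = 26.8%/12 = 2.23333% = 0.0223333.
Recurrence: B ← B·(1+r) − £660.00.
Month 1: interest £169.73; balance after payment £7,109.73.
Month 2: interest £158.78; balance after payment £6,608.52.
Closed form: n = −ln(1 − rB₀/P)/ln(1+r) = −ln(0.74283)/ln(1.02233) ≈ 13.460, so the balance reaches zero during payment 14.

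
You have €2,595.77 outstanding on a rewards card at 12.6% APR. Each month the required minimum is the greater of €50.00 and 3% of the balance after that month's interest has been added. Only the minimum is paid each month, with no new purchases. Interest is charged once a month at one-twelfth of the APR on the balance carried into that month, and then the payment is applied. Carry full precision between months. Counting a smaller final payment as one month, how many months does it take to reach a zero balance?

64 months

Monthly rate r = 12.6%/12 = 1.05% = 0.0105.
While 3% of the post-interest balance exceeds €50.00, each month B ← (B·(1+r))·(1 − 0.03), i.e. B shrinks by the factor (1+r)·0.97 = 0.98018.
This holds for months 1–23. Entering month 24 the balance is €1,638.14; 3% of the post-interest balance is now below €50.00, so the flat €50.00 minimum applies from here.
From month 24 a fixed €50.00 at rate r clears €1,638.14 in 41 more payments. Total: 23 + 41 = 64 months.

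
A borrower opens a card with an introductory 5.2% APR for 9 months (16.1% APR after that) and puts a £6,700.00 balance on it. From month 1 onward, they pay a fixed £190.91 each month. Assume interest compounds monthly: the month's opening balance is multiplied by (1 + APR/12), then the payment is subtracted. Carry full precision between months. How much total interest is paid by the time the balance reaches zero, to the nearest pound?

Promo months 1–9 at r₀ = 5.2%/12 = 0.00433333; months 10+ at r₁ = 16.1%/12 = 0.0134167.
After month 9: iterate B ← B·(1+r₀) − £190.91 for 9 months → £5,217.60.
Then at r₁ with £190.91/mo: n₂ = −ln(1 − r₁·B/P)/ln(1+r₁) ≈ 34.27 → 35 more payments.
Total paid = 43·£190.91 + £52.47 = £8,261.60; interest = £8,261.60 − £6,700.00 = £1,561.60.

£1,562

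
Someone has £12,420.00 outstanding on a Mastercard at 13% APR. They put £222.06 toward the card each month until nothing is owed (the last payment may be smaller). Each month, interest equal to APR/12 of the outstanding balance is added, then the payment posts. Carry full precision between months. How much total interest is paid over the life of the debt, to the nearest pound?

Monthly rate r = 13%/12 = 1.08333% = 0.0108333.
Payoff takes n = ⌈−ln(1 − rB₀/P)/ln(1+r)⌉ = ⌈86.421⌉ = 87 payments; the last is £93.82.
Total paid = 86·£222.06 + £93.82 = £19,190.98.
Total interest = total paid − principal = £19,190.98 − £12,420.00 = £6,770.98.

£6,771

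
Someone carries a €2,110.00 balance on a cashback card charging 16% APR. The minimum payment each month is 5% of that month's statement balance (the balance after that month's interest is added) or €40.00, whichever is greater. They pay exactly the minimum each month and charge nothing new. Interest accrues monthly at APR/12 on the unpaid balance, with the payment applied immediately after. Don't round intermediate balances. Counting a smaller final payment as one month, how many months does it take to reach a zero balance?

Monthly rate r = 16%/12 = 1.33333% = 0.0133333.
While 5% of the post-interest balance exceeds €40.00, each month B ← (B·(1+r))·(1 − 0.05), i.e. B shrinks by the factor (1+r)·0.95 = 0.96267.
This holds for months 1–26. Entering month 27 the balance is €784.62; 5% of the post-interest balance is now below €40.00, so the flat €40.00 minimum applies from here.
From month 27 a fixed €40.00 at rate r clears €784.62 in 23 more payments. Total: 26 + 23 = 49 months.

49 months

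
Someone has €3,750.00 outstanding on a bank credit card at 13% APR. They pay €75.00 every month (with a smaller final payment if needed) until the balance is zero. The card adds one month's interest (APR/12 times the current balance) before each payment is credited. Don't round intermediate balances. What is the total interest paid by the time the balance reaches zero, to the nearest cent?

€1,680.40

Monthly rate r = 13%/12 = 1.08333% = 0.0108333.
Payoff takes n = ⌈−ln(1 − rB₀/P)/ln(1+r)⌉ = ⌈72.404⌉ = 73 payments; the last is €30.40.
Total paid = 72·€75.00 + €30.40 = €5,430.40.
Total interest = total paid − principal = €5,430.40 − €3,750.00 = €1,680.40.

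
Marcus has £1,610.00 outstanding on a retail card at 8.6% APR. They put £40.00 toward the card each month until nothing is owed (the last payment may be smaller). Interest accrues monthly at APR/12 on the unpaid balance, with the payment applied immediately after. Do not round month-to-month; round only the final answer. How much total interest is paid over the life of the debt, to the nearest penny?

£296.30

Monthly rate r = 8.6%/12 = 0.716667% = 0.00716667.
Payoff takes n = ⌈−ln(1 − rB₀/P)/ln(1+r)⌉ = ⌈47.657⌉ = 48 payments; the last is £26.30.
Total paid = 47·£40.00 + £26.30 = £1,906.30.
Total interest = total paid − principal = £1,906.30 − £1,610.00 = £296.30.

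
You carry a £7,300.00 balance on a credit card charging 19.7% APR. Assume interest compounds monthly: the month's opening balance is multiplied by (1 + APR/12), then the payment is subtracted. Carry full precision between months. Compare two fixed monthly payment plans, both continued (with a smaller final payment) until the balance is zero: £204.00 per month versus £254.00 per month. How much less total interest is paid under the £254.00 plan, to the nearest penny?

Monthly rate r = 19.7%/12 = 1.64167% = 0.0164167.
At £204.00/mo: n = ⌈−ln(1 − rB₀/P)/ln(1+r)⌉ = 55 payments (last £77.04); total interest = total paid − £7,300.00 = £3,793.04.
At £254.00/mo: 40 payments (last £51.22); total interest £2,657.22.
Interest saved = £3,793.04 − £2,657.22 = £1,135.82.

£1,135.82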